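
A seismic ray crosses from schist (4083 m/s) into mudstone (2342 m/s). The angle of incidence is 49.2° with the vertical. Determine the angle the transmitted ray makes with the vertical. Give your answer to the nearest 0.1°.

25.7°

Snell's law: sin θ₂ = (V₂/V₁)·sin θ₁ = (2342/4083)·sin 49.2° = 0.4342.
θ₂ = sin⁻¹(0.4342) = 25.74° (from vertical).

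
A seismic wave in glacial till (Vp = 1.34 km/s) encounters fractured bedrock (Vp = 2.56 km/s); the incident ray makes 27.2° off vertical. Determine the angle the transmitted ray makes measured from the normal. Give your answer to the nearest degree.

61°

Snell's law: sin θ₂ = (V₂/V₁)·sin θ₁ = (2.56/1.34)·sin 27.2° = 0.8733.
θ₂ = arcsin 0.8733 = 60.84° from the normal.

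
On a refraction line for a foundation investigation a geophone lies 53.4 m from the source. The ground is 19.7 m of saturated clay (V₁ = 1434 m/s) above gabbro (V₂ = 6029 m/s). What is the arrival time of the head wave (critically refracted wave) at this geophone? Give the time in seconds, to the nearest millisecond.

t = x/V₂ + 2h·√(V₂²−V₁²)/(V₁V₂).
√(V₂²−V₁²) = √(6029²−1434²) = 5856.0 m/s; delay term = 2·19.7·5856.0/(1434·6029) = 0.02669 s.
t = 53.4/6029 + 0.02669 = 0.03554 s.

0.036 s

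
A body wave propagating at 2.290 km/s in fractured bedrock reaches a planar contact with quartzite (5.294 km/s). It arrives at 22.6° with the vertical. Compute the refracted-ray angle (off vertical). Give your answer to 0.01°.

Snell's law: sin θ₂ = (V₂/V₁)·sin θ₁ = (5.294/2.290)·sin 22.6° = 0.8884.
θ₂ = sin⁻¹(0.8884) = 62.67° (from vertical).

62.67°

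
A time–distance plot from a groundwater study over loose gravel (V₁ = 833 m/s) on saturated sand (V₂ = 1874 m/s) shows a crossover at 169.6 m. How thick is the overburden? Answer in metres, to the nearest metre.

x_cross = 2h·√((V₂+V₁)/(V₂−V₁)) → h = x_cross / (2·√((V₂+V₁)/(V₂−V₁))).
√((V₂+V₁)/(V₂−V₁)) = √((1874+833)/(1874−833)) = 1.6126.
h = 169.6 / (2·1.6126) = 52.59 m.

53 m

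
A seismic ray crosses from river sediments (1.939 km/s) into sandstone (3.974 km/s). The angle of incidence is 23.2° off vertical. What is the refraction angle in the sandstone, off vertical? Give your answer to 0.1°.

53.8°

Snell's law: sin θ₂ = (V₂/V₁)·sin θ₁ = (3.974/1.939)·sin 23.2° = 0.8074.
θ₂ = arcsin 0.8074 = 53.84° from the normal.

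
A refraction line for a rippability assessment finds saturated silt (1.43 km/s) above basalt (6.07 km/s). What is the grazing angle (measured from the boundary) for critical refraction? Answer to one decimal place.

At critical incidence the refracted ray runs along the interface (θ₂ = 90°), so sin θ_c = V₁/V₂.
θ_c = arcsin(1.43/6.07) = arcsin 0.2356 = 13.63°.
Measured from the interface: 90° − 13.63° = 76.37°.

76.4°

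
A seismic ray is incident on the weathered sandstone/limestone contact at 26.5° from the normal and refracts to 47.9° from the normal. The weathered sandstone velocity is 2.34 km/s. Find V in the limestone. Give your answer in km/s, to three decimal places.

Snell's law: sin 26.5°/V₁ = sin 47.9°/V₂.
V₂ = V₁·sin 47.9°/sin 26.5° = 2.34 × 1.6629 = 3.891 km/s.

3.891 km/s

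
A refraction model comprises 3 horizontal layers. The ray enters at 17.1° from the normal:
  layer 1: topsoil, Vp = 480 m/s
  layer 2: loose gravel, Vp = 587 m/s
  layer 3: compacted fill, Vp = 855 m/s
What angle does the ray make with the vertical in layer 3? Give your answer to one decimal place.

Snell's law across each interface conserves sin θ / V, so sin θ_3 = V_3·sin θ₁/V₁.
sin θ_3 = 855 × sin 17.1° / 480 = 0.5238.
θ_3 = arcsin 0.5238 = 31.58°.

31.6°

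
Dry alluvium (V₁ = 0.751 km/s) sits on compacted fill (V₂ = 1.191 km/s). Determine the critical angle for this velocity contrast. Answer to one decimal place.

39.1°

At critical incidence the refracted ray runs along the interface (θ₂ = 90°), so sin θ_c = V₁/V₂.
θ_c = arcsin(0.751/1.191) = arcsin 0.6306 = 39.09°.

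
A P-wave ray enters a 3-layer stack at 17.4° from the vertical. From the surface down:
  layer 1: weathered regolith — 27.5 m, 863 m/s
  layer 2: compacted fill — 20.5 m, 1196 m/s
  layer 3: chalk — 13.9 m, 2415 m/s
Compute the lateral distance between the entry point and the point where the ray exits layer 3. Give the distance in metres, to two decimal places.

39.20 m

Ray parameter p = sin 17.4° / 863 m/s = 3.4651e-04 s/m.
Layer 1: θ = 17.40°; offset = 27.5·tan 17.40° = 8.6180 m.
Layer 2: sin θ = p·1196 = 0.4144 → θ = 24.48°; offset = 20.5·tan 24.48° = 9.3352 m.
Layer 3: sin θ = p·2415 = 0.8368 → θ = 56.81°; offset = 13.9·tan 56.81° = 21.2469 m.
Total horizontal offset = 39.2001 m.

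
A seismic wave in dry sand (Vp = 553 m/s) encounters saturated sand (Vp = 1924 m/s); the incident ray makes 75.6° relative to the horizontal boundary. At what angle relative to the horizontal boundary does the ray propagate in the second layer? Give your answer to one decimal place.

30.1°

Angle from the normal: 90° − 75.6° = 14.4°.
Snell's law: sin θ₂ = (V₂/V₁)·sin θ₁ = (1924/553)·sin 14.4° = 0.8652.
θ₂ = arcsin 0.8652 = 59.91° from the normal.
From the interface: 90° − 59.91° = 30.09°.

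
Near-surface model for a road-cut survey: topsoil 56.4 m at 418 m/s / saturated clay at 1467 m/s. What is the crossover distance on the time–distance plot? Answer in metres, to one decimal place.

x_cross = 2h·√((V₂+V₁)/(V₂−V₁)).
(V₂+V₁)/(V₂−V₁) = (1467+418)/(1467−418) = 1.7969; √ = 1.3405.
x_cross = 2·56.4·1.3405 = 151.21 m.

151.2 m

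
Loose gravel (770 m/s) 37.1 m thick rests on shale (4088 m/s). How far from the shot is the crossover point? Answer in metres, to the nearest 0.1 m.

θ_c = arcsin(770/4088) = 10.86°, so cos θ_c = 0.9821 and tᵢ = 2h cos θ_c/V₁ = 0.0946 s.
At crossover x/V₁ = x/V₂ + tᵢ ⇒ x = tᵢ/(1/V₁ − 1/V₂) = 0.09464/(1.2987e-03 − 2.4462e-04) = 89.78 m.

89.8 m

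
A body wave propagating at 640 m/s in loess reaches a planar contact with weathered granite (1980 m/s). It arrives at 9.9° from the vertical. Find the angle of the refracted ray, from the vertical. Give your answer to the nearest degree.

sin θ₁/V₁ = sin θ₂/V₂ ⇒ sin θ₂ = 1980·sin 9.9°/640 = 1980·0.1719/640 = 0.5319.
θ₂ = arcsin 0.5319 = 32.13° from the normal.

32°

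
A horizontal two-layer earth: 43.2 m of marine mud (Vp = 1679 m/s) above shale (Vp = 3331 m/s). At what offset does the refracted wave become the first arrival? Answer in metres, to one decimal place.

x_cross = 2h·√((V₂+V₁)/(V₂−V₁)).
(V₂+V₁)/(V₂−V₁) = (3331+1679)/(3331−1679) = 3.0327; √ = 1.7415.
x_cross = 2·43.2·1.7415 = 150.46 m.

150.5 m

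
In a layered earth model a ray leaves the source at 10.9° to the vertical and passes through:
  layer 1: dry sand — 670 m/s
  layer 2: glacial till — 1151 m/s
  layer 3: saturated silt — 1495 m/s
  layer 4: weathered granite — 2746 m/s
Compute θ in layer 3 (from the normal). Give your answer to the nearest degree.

Snell's law across each interface conserves sin θ / V, so sin θ_3 = V_3·sin θ₁/V₁.
sin θ_3 = 1495 × sin 10.9° / 670 = 0.4219.
θ_3 = 24.96° from the vertical.

25°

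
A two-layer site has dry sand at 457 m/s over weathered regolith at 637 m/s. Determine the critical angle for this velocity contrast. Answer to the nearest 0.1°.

45.8°

Critical incidence: sin θ_c = V₁/V₂ = 457/637 = 0.7174.
θ_c = arcsin 0.7174 = 45.84°.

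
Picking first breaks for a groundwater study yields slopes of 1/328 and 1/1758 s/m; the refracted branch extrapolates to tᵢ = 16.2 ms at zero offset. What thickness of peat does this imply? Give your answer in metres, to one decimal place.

2.7 m

h = tᵢ·V₁·V₂ / (2·√(V₂²−V₁²)).
√(V₂²−V₁²) = √(1758² − 328²) = 1727.1 m/s.
h = 0.0162 s × 328 × 1758 / (2 × 1727.1) = 2.70 m.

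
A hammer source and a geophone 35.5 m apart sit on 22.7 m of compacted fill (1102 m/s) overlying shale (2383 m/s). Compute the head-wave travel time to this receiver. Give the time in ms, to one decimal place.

θ_c = arcsin(V₁/V₂) = arcsin(1102/2383) = 27.54°, cos θ_c = 0.8866.
Intercept time tᵢ = 2h cos θ_c / V₁ = 2·22.7·0.8866/1102 = 0.03653 s.
t = x/V₂ + tᵢ = 35.5/2383 + 0.03653 = 0.05143 s.

51.4 ms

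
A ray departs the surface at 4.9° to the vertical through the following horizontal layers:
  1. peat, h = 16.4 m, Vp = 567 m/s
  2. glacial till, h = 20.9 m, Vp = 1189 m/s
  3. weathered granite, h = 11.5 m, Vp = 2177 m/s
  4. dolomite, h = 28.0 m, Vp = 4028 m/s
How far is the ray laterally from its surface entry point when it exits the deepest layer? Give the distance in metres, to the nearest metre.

p = sin θ₁/V₁ = sin 4.9°/567 = 1.5065e-04 s/m is conserved through the stack.
Layer 1: θ = 4.90°; offset = 16.4·tan 4.90° = 1.406 m.
Layer 2: sin θ = p·1189 = 0.1791 → θ = 10.32°; offset = 20.9·tan 10.32° = 3.805 m.
Layer 3: sin θ = p·2177 = 0.3280 → θ = 19.14°; offset = 11.5·tan 19.14° = 3.992 m.
Layer 4: sin θ = p·4028 = 0.6068 → θ = 37.36°; offset = 28.0·tan 37.36° = 21.376 m.
Summing the layer offsets gives 30.579 m.

31 m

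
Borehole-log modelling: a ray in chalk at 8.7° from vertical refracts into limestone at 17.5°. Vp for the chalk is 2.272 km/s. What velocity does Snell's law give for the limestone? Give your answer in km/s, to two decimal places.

sin 8.7° = 0.1513; sin 17.5° = 0.3007.
V₂ = V₁·(sin θ₂/sin θ₁) = 2.272·(0.3007/0.1513) = 4.52 km/s.

4.52 km/s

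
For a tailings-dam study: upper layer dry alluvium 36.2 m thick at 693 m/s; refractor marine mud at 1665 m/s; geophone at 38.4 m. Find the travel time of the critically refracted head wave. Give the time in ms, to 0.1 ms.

118.1 ms

θ_c = arcsin(V₁/V₂) = arcsin(693/1665) = 24.60°, cos θ_c = 0.9093.
Intercept time tᵢ = 2h cos θ_c / V₁ = 2·36.2·0.9093/693 = 0.09499 s.
t = x/V₂ + tᵢ = 38.4/1665 + 0.09499 = 0.11806 s.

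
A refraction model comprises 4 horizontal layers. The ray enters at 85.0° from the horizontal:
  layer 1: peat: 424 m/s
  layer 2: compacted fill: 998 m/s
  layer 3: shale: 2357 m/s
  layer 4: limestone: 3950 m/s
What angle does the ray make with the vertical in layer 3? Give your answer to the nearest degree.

29°

From the normal: θ₁ = 90° − 85.0° = 5.0°.
Ray parameter p = sin 5.0° / 424 = 2.0556e-04 s/m.
sin θ_3 = p·V_3 = 2.0556e-04 × 2357 = 0.4845.
θ_3 = arcsin 0.4845 = 28.98°.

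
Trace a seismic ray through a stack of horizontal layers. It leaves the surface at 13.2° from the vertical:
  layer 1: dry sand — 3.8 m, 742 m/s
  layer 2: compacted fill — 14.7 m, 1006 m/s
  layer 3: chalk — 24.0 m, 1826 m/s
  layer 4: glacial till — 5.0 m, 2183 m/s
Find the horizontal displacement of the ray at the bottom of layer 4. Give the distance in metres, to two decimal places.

26.52 m

Apply Snell's law at each interface; in layer i the horizontal offset is hᵢ·tan θᵢ.
Layer 1: θ = 13.20°; offset = 3.8·tan 13.20° = 0.8913 m.
Layer 2: sin θ = 1006·sin 13.2°/742 = 0.3096, θ = 18.03°; offset = 14.7·tan 18.03° = 4.7862 m.
Layer 3: sin θ = 1826·sin 13.2°/742 = 0.5620, θ = 34.19°; offset = 24.0·tan 34.19° = 16.3048 m.
Layer 4: sin θ = 2183·sin 13.2°/742 = 0.6718, θ = 42.21°; offset = 5.0·tan 42.21° = 4.5349 m.
Summing the layer offsets gives 26.5173 m.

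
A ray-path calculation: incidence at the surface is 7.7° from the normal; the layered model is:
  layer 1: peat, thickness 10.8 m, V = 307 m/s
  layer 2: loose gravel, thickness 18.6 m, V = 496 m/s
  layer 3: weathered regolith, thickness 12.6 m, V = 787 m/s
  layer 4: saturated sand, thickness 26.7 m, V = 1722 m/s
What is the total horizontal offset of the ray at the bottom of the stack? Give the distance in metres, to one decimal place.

40.6 m

Apply Snell's law at each interface; in layer i the horizontal offset is hᵢ·tan θᵢ.
Layer 1: θ = 7.70°; offset = 10.8·tan 7.70° = 1.460 m.
Layer 2: sin θ = 496·sin 7.7°/307 = 0.2165, θ = 12.50°; offset = 18.6·tan 12.50° = 4.124 m.
Layer 3: sin θ = 787·sin 7.7°/307 = 0.3435, θ = 20.09°; offset = 12.6·tan 20.09° = 4.608 m.
Layer 4: sin θ = 1722·sin 7.7°/307 = 0.7515, θ = 48.72°; offset = 26.7·tan 48.72° = 30.418 m.
Σ offsets = 40.611 m.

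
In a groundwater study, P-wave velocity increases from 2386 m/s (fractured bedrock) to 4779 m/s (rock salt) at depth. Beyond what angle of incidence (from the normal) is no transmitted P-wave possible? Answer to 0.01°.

Critical incidence: sin θ_c = V₁/V₂ = 2386/4779 = 0.4993.
θ_c = arcsin 0.4993 = 29.95°.

29.95°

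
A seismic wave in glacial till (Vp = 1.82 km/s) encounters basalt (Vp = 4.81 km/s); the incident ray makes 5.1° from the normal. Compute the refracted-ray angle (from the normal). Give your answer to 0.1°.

Snell's law: sin θ₂ = (V₂/V₁)·sin θ₁ = (4.81/1.82)·sin 5.1° = 0.2349.
θ₂ = arcsin 0.2349 = 13.59° from the normal.

13.6°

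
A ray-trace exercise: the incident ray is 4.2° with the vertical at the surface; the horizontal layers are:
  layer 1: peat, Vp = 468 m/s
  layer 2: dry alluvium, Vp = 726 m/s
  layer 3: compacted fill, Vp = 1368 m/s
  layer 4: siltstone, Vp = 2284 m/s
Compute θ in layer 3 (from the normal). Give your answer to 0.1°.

12.4°

Snell's law across each interface conserves sin θ / V, so sin θ_3 = V_3·sin θ₁/V₁.
sin θ_3 = 1368 × sin 4.2° / 468 = 0.2141.
θ_3 = arcsin 0.2141 = 12.36°.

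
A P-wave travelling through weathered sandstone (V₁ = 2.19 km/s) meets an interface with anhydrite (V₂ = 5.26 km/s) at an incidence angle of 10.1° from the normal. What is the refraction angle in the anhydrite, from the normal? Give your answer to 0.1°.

Snell's law: sin θ₂ = (V₂/V₁)·sin θ₁ = (5.26/2.19)·sin 10.1° = 0.4212.
θ₂ = arcsin 0.4212 = 24.91° from the normal.

24.9°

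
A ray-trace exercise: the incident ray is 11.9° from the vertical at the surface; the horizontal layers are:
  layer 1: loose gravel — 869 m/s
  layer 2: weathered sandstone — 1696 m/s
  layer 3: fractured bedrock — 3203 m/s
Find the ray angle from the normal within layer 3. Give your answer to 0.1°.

49.5°

Snell's law across each interface conserves sin θ / V, so sin θ_3 = V_3·sin θ₁/V₁.
sin θ_3 = 3203 × sin 11.9° / 869 = 0.7600.
θ_3 = 49.47° from the vertical.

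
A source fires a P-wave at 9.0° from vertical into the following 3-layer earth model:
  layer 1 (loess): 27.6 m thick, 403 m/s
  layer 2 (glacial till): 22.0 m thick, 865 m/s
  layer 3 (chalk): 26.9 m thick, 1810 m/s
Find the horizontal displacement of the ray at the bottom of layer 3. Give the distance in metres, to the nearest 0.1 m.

Ray parameter p = sin 9.0° / 403 m/s = 3.8817e-04 s/m.
Layer 1: θ = 9.00°; offset = 27.6·tan 9.00° = 4.371 m.
Layer 2: sin θ = p·865 = 0.3358 → θ = 19.62°; offset = 22.0·tan 19.62° = 7.842 m.
Layer 3: sin θ = p·1810 = 0.7026 → θ = 44.64°; offset = 26.9·tan 44.64° = 26.560 m.
Σ offsets = 38.774 m.

38.8 m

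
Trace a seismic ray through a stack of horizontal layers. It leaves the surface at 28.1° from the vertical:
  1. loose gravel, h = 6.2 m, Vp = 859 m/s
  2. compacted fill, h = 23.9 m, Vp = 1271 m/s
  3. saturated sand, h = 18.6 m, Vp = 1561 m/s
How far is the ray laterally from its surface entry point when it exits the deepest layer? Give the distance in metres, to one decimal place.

p = sin θ₁/V₁ = sin 28.1°/859 = 5.4833e-04 s/m is conserved through the stack.
Layer 1: θ = 28.10°; offset = 6.2·tan 28.10° = 3.310 m.
Layer 2: sin θ = p·1271 = 0.6969 → θ = 44.18°; offset = 23.9·tan 44.18° = 23.226 m.
Layer 3: sin θ = p·1561 = 0.8559 → θ = 58.86°; offset = 18.6·tan 58.86° = 30.789 m.
Summing the layer offsets gives 57.326 m.

57.3 m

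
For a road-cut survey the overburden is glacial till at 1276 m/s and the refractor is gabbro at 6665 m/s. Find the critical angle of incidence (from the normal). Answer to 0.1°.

At critical incidence the refracted ray runs along the interface (θ₂ = 90°), so sin θ_c = V₁/V₂.
θ_c = arcsin(1276/6665) = arcsin 0.1914 = 11.04°.

11.0°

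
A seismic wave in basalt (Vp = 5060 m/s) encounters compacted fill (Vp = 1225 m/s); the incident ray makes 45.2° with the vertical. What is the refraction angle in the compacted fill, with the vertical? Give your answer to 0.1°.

sin θ₁/V₁ = sin θ₂/V₂ ⇒ sin θ₂ = 1225·sin 45.2°/5060 = 1225·0.7096/5060 = 0.1718.
θ₂ = sin⁻¹(0.1718) = 9.89° (from vertical).

9.9°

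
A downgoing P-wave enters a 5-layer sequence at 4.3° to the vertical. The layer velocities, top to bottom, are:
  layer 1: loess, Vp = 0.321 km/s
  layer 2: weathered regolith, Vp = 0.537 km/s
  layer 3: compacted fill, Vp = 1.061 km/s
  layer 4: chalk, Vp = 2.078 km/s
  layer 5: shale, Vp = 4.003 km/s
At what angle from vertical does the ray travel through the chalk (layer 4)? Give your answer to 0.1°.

Ray parameter p = sin 4.3° / 0.321 = 2.3358e-01 s/km.
sin θ_4 = p·V_4 = 2.3358e-01 × 2.078 = 0.4854.
θ_4 = 29.04° from the vertical.

29.0°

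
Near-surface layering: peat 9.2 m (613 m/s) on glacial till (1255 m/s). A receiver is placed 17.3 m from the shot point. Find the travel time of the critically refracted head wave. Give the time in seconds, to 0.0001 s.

θ_c = arcsin(V₁/V₂) = arcsin(613/1255) = 29.24°, cos θ_c = 0.8726.
Intercept time tᵢ = 2h cos θ_c / V₁ = 2·9.2·0.8726/613 = 0.02619 s.
t = x/V₂ + tᵢ = 17.3/1255 + 0.02619 = 0.03998 s.

0.0400 s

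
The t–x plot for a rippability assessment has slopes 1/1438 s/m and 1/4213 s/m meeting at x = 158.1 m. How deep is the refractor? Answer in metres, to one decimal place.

55.4 m

h = (x_cross/2)·√((V₂−V₁)/(V₂+V₁)).
(V₂−V₁)/(V₂+V₁) = (4213−1438)/(4213+1438) = 0.4911; √ = 0.7008.
h = (158.1/2)·0.7008 = 55.40 m.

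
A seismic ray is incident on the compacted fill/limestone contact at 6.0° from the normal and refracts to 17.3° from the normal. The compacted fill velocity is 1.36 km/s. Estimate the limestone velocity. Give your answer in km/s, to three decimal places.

3.869 km/s

Snell's law: sin 6.0°/V₁ = sin 17.3°/V₂.
V₂ = V₁·sin 17.3°/sin 6.0° = 1.36 × 2.8449 = 3.869 km/s.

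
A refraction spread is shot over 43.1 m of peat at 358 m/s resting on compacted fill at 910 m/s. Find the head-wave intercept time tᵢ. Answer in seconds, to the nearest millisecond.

tᵢ = 2h·√(V₂²−V₁²)/(V₁V₂).
√(V₂²−V₁²) = √(910²−358²) = 836.6 m/s.
tᵢ = 2·43.1·836.6/(358·910) = 0.22137 s.

0.221 s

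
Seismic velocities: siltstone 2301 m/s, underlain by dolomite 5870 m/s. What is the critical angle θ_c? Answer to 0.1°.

23.1°

Critical incidence: sin θ_c = V₁/V₂ = 2301/5870 = 0.3920.
θ_c = arcsin 0.3920 = 23.08°.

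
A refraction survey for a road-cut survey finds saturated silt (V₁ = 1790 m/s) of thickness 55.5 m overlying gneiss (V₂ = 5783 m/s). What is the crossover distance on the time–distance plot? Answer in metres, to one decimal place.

x_cross = 2h·√((V₂+V₁)/(V₂−V₁)).
(V₂+V₁)/(V₂−V₁) = (5783+1790)/(5783−1790) = 1.8966; √ = 1.3772.
x_cross = 2·55.5·1.3772 = 152.86 m.

152.9 m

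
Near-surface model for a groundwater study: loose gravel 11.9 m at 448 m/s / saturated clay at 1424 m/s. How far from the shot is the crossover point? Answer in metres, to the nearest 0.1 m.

33.0 m

θ_c = arcsin(448/1424) = 18.34°, so cos θ_c = 0.9492 and tᵢ = 2h cos θ_c/V₁ = 0.0504 s.
At crossover x/V₁ = x/V₂ + tᵢ ⇒ x = tᵢ/(1/V₁ − 1/V₂) = 0.05043/(2.2321e-03 − 7.0225e-04) = 32.96 m.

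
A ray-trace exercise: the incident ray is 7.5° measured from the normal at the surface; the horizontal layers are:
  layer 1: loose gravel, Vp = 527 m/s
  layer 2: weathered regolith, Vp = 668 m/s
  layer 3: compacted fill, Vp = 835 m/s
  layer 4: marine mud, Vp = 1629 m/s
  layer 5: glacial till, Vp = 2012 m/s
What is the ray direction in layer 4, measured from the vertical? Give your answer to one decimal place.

23.8°

Ray parameter p = sin 7.5° / 527 = 2.4768e-04 s/m.
sin θ_4 = p·V_4 = 2.4768e-04 × 1629 = 0.4035.
θ_4 = 23.80° from the vertical.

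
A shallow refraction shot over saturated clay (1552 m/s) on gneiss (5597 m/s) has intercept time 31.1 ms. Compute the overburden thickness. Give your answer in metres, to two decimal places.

h = tᵢ·V₁·V₂ / (2·√(V₂²−V₁²)).
√(V₂²−V₁²) = √(5597² − 1552²) = 5377.5 m/s.
h = 0.0311 s × 1552 × 5597 / (2 × 5377.5) = 25.12 m.

25.12 m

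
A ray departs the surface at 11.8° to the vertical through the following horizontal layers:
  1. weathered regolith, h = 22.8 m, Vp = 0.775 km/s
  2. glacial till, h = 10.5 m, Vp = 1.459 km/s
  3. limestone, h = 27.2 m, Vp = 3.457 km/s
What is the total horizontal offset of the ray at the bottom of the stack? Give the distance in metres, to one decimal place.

Apply Snell's law at each interface; in layer i the horizontal offset is hᵢ·tan θᵢ.
Layer 1: θ = 11.80°; offset = 22.8·tan 11.80° = 4.763 m.
Layer 2: sin θ = 1.459·sin 11.8°/0.775 = 0.3850, θ = 22.64°; offset = 10.5·tan 22.64° = 4.380 m.
Layer 3: sin θ = 3.457·sin 11.8°/0.775 = 0.9122, θ = 65.81°; offset = 27.2·tan 65.81° = 60.548 m.
Σ offsets = 69.691 m.

69.7 m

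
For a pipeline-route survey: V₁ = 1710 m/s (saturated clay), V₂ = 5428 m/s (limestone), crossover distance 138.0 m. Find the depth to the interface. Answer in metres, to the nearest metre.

50 m

x_cross = 2h·√((V₂+V₁)/(V₂−V₁)) → h = x_cross / (2·√((V₂+V₁)/(V₂−V₁))).
√((V₂+V₁)/(V₂−V₁)) = √((5428+1710)/(5428−1710)) = 1.3856.
h = 138.0 / (2·1.3856) = 49.80 m.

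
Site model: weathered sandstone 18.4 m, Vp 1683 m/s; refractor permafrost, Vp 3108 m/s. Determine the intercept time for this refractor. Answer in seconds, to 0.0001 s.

tᵢ = 2h·√(V₂²−V₁²)/(V₁V₂).
√(V₂²−V₁²) = √(3108²−1683²) = 2612.9 m/s.
tᵢ = 2·18.4·2612.9/(1683·3108) = 0.01838 s.

0.0184 s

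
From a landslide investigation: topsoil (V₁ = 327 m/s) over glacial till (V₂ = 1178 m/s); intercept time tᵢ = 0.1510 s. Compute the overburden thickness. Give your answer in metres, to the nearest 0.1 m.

θ_c = arcsin(327/1178) = 16.12°; cos θ_c = 0.9607.
tᵢ = 2h cos θ_c/V₁ ⇒ h = tᵢ·V₁/(2 cos θ_c) = 0.151·327/(2·0.9607) = 25.70 m.

25.7 m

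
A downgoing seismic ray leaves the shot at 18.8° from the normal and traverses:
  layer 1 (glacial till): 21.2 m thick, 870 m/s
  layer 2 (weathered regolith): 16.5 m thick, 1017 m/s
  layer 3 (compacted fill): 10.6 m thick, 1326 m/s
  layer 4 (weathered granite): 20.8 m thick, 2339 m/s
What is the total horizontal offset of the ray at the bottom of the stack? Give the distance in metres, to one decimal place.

Apply Snell's law at each interface; in layer i the horizontal offset is hᵢ·tan θᵢ.
Layer 1: θ = 18.80°; offset = 21.2·tan 18.80° = 7.217 m.
Layer 2: sin θ = 1017·sin 18.8°/870 = 0.3767, θ = 22.13°; offset = 16.5·tan 22.13° = 6.710 m.
Layer 3: sin θ = 1326·sin 18.8°/870 = 0.4912, θ = 29.42°; offset = 10.6·tan 29.42° = 5.977 m.
Layer 4: sin θ = 2339·sin 18.8°/870 = 0.8664, θ = 60.04°; offset = 20.8·tan 60.04° = 36.091 m.
Σ offsets = 55.996 m.

56.0 m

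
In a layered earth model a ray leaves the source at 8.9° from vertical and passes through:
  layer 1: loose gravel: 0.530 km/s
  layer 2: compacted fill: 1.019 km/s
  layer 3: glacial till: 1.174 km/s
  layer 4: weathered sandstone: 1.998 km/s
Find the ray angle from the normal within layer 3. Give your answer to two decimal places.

Snell's law across each interface conserves sin θ / V, so sin θ_3 = V_3·sin θ₁/V₁.
sin θ_3 = 1.174 × sin 8.9° / 0.530 = 0.3427.
θ_3 = 20.04° from the vertical.

20.04°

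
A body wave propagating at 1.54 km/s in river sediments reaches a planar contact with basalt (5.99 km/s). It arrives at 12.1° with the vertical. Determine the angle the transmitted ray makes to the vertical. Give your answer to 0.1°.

54.6°

Snell's law: sin θ₂ = (V₂/V₁)·sin θ₁ = (5.99/1.54)·sin 12.1° = 0.8153.
θ₂ = sin⁻¹(0.8153) = 54.62° (from vertical).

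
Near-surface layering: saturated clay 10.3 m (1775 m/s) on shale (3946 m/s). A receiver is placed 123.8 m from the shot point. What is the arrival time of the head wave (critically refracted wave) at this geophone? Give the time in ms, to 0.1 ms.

t = x/V₂ + 2h·√(V₂²−V₁²)/(V₁V₂).
√(V₂²−V₁²) = √(3946²−1775²) = 3524.2 m/s; delay term = 2·10.3·3524.2/(1775·3946) = 0.01037 s.
t = 123.8/3946 + 0.01037 = 0.04174 s.

41.7 ms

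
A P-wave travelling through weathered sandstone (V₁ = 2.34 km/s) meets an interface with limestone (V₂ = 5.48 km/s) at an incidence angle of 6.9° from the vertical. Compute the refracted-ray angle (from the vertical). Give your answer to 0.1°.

16.3°

sin θ₁/V₁ = sin θ₂/V₂ ⇒ sin θ₂ = 5.48·sin 6.9°/2.34 = 5.48·0.1201/2.34 = 0.2813.
θ₂ = sin⁻¹(0.2813) = 16.34° (from vertical).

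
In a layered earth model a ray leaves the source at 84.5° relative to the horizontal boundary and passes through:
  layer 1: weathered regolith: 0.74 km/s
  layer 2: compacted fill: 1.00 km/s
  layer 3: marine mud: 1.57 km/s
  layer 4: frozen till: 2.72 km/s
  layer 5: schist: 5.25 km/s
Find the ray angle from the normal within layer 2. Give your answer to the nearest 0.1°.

From the normal: θ₁ = 90° − 84.5° = 5.5°.
Ray parameter p = sin 5.5° / 0.74 = 1.2952e-01 s/km.
sin θ_2 = p·V_2 = 1.2952e-01 × 1.00 = 0.1295.
θ_2 = arcsin 0.1295 = 7.44°.

7.4°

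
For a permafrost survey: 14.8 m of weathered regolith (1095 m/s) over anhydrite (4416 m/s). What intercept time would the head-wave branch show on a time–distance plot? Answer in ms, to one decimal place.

θ_c = arcsin(V₁/V₂) = arcsin(1095/4416) = 14.36°; cos θ_c = 0.9688.
tᵢ = 2h·cos θ_c / V₁ = 2·14.8·0.9688 / 1095 = 0.02619 s.

26.2 ms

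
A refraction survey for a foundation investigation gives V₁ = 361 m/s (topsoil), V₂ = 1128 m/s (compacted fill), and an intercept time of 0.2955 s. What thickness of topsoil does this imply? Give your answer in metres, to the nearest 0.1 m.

56.3 m

h = tᵢ·V₁·V₂ / (2·√(V₂²−V₁²)).
√(V₂²−V₁²) = √(1128² − 361²) = 1068.7 m/s.
h = 0.2955 s × 361 × 1128 / (2 × 1068.7) = 56.30 m.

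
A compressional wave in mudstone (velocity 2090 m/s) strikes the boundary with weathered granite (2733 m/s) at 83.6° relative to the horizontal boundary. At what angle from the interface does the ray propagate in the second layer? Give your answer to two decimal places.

81.62°

Angle from the normal: 90° − 83.6° = 6.4°.
sin θ₁/V₁ = sin θ₂/V₂ ⇒ sin θ₂ = 2733·sin 6.4°/2090 = 2733·0.1115/2090 = 0.1458.
θ₂ = arcsin 0.1458 = 8.38° from the normal.
From the interface: 90° − 8.38° = 81.62°.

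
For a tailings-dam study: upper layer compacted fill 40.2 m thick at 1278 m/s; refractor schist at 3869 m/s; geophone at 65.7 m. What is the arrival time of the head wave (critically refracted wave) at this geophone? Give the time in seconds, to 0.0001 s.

0.0764 s

θ_c = arcsin(V₁/V₂) = arcsin(1278/3869) = 19.29°, cos θ_c = 0.9439.
Intercept time tᵢ = 2h cos θ_c / V₁ = 2·40.2·0.9439/1278 = 0.05938 s.
t = x/V₂ + tᵢ = 65.7/3869 + 0.05938 = 0.07636 s.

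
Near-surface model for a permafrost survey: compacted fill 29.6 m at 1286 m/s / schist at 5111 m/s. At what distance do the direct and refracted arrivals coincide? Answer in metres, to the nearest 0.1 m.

θ_c = arcsin(1286/5111) = 14.57°, so cos θ_c = 0.9678 and tᵢ = 2h cos θ_c/V₁ = 0.0446 s.
At crossover x/V₁ = x/V₂ + tᵢ ⇒ x = tᵢ/(1/V₁ − 1/V₂) = 0.04455/(7.7760e-04 − 1.9566e-04) = 76.56 m.

76.6 m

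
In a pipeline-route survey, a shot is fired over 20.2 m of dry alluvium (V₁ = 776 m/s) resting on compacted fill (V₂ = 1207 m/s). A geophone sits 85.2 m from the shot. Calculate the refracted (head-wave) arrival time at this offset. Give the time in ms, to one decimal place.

t = x/V₂ + 2h·√(V₂²−V₁²)/(V₁V₂).
√(V₂²−V₁²) = √(1207²−776²) = 924.5 m/s; delay term = 2·20.2·924.5/(776·1207) = 0.03988 s.
t = 85.2/1207 + 0.03988 = 0.11046 s.

110.5 ms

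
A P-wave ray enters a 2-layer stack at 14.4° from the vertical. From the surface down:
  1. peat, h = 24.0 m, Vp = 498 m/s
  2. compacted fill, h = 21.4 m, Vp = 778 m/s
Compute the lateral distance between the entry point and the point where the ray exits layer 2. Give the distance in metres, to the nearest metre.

Apply Snell's law at each interface; in layer i the horizontal offset is hᵢ·tan θᵢ.
Layer 1: θ = 14.40°; offset = 24.0·tan 14.40° = 6.162 m.
Layer 2: sin θ = 778·sin 14.4°/498 = 0.3885, θ = 22.86°; offset = 21.4·tan 22.86° = 9.023 m.
Summing the layer offsets gives 15.185 m.

15 m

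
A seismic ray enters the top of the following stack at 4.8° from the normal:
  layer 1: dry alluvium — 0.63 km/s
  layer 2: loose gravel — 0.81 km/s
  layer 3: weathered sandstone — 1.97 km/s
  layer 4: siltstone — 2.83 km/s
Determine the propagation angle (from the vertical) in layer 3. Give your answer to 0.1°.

Ray parameter p = sin 4.8° / 0.63 = 1.3282e-01 s/km.
sin θ_3 = p·V_3 = 1.3282e-01 × 1.97 = 0.2617.
θ_3 = arcsin 0.2617 = 15.17°.

15.2°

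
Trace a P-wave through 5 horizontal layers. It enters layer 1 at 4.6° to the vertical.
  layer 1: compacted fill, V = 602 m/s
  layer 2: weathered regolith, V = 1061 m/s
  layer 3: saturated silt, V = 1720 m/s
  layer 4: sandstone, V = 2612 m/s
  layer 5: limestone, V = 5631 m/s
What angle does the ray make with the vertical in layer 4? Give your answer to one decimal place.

20.4°

Snell's law across each interface conserves sin θ / V, so sin θ_4 = V_4·sin θ₁/V₁.
sin θ_4 = 2612 × sin 4.6° / 602 = 0.3480.
θ_4 = 20.36° from the vertical.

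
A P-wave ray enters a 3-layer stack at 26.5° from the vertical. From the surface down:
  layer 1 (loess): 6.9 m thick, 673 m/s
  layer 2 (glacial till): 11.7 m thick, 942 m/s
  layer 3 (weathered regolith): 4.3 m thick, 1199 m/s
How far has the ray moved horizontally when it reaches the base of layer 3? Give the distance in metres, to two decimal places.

Apply Snell's law at each interface; in layer i the horizontal offset is hᵢ·tan θᵢ.
Layer 1: θ = 26.50°; offset = 6.9·tan 26.50° = 3.4402 m.
Layer 2: sin θ = 942·sin 26.5°/673 = 0.6245, θ = 38.65°; offset = 11.7·tan 38.65° = 9.3563 m.
Layer 3: sin θ = 1199·sin 26.5°/673 = 0.7949, θ = 52.65°; offset = 4.3·tan 52.65° = 5.6342 m.
Summing the layer offsets gives 18.4307 m.

18.43 m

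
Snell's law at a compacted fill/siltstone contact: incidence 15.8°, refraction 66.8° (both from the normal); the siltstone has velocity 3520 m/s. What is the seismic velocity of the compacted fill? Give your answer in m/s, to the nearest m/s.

1043 m/s

Snell's law: sin 15.8°/V₁ = sin 66.8°/V₂.
V₁ = V₂·sin 15.8°/sin 66.8° = 3520 × 0.2962 = 1042.75 m/s.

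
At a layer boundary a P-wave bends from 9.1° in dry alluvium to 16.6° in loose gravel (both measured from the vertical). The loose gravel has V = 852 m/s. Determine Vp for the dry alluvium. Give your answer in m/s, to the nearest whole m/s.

472 m/s

sin 9.1° = 0.1582; sin 16.6° = 0.2857.
V₁ = V₂·(sin θ₁/sin θ₂) = 852·(0.1582/0.2857) = 471.67 m/s.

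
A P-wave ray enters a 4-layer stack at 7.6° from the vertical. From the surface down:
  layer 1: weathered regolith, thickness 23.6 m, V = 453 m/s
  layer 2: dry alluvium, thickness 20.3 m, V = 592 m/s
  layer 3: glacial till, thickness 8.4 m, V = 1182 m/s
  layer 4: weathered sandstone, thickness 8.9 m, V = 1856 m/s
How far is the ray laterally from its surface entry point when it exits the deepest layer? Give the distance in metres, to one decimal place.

15.5 m

Apply Snell's law at each interface; in layer i the horizontal offset is hᵢ·tan θᵢ.
Layer 1: θ = 7.60°; offset = 23.6·tan 7.60° = 3.149 m.
Layer 2: sin θ = 592·sin 7.6°/453 = 0.1728, θ = 9.95°; offset = 20.3·tan 9.95° = 3.562 m.
Layer 3: sin θ = 1182·sin 7.6°/453 = 0.3451, θ = 20.19°; offset = 8.4·tan 20.19° = 3.089 m.
Layer 4: sin θ = 1856·sin 7.6°/453 = 0.5419, θ = 32.81°; offset = 8.9·tan 32.81° = 5.738 m.
Σ offsets = 15.538 m.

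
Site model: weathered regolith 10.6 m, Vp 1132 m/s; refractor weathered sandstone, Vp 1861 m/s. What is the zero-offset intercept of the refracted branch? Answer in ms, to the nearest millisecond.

tᵢ = 2h·√(V₂²−V₁²)/(V₁V₂).
√(V₂²−V₁²) = √(1861²−1132²) = 1477.1 m/s.
tᵢ = 2·10.6·1477.1/(1132·1861) = 0.01486 s.

15 ms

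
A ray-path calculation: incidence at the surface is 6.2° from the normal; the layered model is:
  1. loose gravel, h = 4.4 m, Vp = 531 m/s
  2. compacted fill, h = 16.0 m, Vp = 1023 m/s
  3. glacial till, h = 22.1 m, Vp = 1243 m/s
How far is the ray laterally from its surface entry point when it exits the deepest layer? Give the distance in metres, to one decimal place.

9.7 m

p = sin θ₁/V₁ = sin 6.2°/531 = 2.0339e-04 s/m is conserved through the stack.
Layer 1: θ = 6.20°; offset = 4.4·tan 6.20° = 0.478 m.
Layer 2: sin θ = p·1023 = 0.2081 → θ = 12.01°; offset = 16.0·tan 12.01° = 3.404 m.
Layer 3: sin θ = p·1243 = 0.2528 → θ = 14.64°; offset = 22.1·tan 14.64° = 5.775 m.
Total horizontal offset = 9.656 m.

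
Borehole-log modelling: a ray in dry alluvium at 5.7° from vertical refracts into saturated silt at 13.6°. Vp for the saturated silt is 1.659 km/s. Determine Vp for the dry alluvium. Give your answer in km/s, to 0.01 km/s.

0.70 km/s

sin 5.7° = 0.0993; sin 13.6° = 0.2351.
V₁ = V₂·(sin θ₁/sin θ₂) = 1.659·(0.0993/0.2351) = 0.70 km/s.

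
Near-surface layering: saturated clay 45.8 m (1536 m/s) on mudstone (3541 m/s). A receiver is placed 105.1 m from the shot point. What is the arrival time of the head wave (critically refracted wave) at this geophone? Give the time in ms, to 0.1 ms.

83.4 ms

θ_c = arcsin(V₁/V₂) = arcsin(1536/3541) = 25.71°, cos θ_c = 0.9010.
Intercept time tᵢ = 2h cos θ_c / V₁ = 2·45.8·0.9010/1536 = 0.05373 s.
t = x/V₂ + tᵢ = 105.1/3541 + 0.05373 = 0.08341 s.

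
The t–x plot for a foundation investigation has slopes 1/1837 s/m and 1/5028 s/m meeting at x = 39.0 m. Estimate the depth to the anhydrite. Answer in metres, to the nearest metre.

13 m

x_cross = 2h·√((V₂+V₁)/(V₂−V₁)) → h = x_cross / (2·√((V₂+V₁)/(V₂−V₁))).
√((V₂+V₁)/(V₂−V₁)) = √((5028+1837)/(5028−1837)) = 1.4668.
h = 39.0 / (2·1.4668) = 13.29 m.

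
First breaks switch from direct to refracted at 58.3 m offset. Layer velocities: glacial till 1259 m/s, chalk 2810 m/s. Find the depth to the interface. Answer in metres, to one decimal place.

x_cross = 2h·√((V₂+V₁)/(V₂−V₁)) → h = x_cross / (2·√((V₂+V₁)/(V₂−V₁))).
√((V₂+V₁)/(V₂−V₁)) = √((2810+1259)/(2810−1259)) = 1.6197.
h = 58.3 / (2·1.6197) = 18.00 m.

18.0 m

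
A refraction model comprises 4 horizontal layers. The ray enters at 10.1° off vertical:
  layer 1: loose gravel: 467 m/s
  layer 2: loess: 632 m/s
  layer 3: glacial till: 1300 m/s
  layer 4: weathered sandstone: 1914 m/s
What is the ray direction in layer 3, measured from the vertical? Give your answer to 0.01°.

29.22°

Ray parameter p = sin 10.1° / 467 = 3.7552e-04 s/m.
sin θ_3 = p·V_3 = 3.7552e-04 × 1300 = 0.4882.
θ_3 = 29.22° from the vertical.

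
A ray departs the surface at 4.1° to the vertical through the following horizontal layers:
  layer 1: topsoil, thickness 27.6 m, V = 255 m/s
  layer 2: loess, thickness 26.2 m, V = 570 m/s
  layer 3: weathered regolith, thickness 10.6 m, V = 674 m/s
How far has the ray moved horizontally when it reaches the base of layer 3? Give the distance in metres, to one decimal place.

Ray parameter p = sin 4.1° / 255 m/s = 2.8038e-04 s/m.
Layer 1: θ = 4.10°; offset = 27.6·tan 4.10° = 1.978 m.
Layer 2: sin θ = p·570 = 0.1598 → θ = 9.20°; offset = 26.2·tan 9.20° = 4.242 m.
Layer 3: sin θ = p·674 = 0.1890 → θ = 10.89°; offset = 10.6·tan 10.89° = 2.040 m.
Σ offsets = 8.260 m.

8.3 m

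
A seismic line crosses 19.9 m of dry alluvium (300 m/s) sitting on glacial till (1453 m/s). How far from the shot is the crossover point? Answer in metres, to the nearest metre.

θ_c = arcsin(300/1453) = 11.92°, so cos θ_c = 0.9785 and tᵢ = 2h cos θ_c/V₁ = 0.1298 s.
At crossover x/V₁ = x/V₂ + tᵢ ⇒ x = tᵢ/(1/V₁ − 1/V₂) = 0.12981/(3.3333e-03 − 6.8823e-04) = 49.07 m.

49 m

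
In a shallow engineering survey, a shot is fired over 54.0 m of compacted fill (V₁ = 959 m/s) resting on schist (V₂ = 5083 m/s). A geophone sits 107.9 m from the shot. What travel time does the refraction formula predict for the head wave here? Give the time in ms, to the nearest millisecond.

t = x/V₂ + 2h·√(V₂²−V₁²)/(V₁V₂).
√(V₂²−V₁²) = √(5083²−959²) = 4991.7 m/s; delay term = 2·54.0·4991.7/(959·5083) = 0.11059 s.
t = 107.9/5083 + 0.11059 = 0.13182 s.

132 ms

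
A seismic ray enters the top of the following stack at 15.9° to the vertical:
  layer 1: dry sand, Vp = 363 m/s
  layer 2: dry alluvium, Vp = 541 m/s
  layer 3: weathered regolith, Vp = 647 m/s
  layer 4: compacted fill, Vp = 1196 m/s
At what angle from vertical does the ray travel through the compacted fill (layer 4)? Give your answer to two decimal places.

Ray parameter p = sin 15.9° / 363 = 7.5471e-04 s/m.
sin θ_4 = p·V_4 = 7.5471e-04 × 1196 = 0.9026.
θ_4 = arcsin 0.9026 = 64.51°.

64.51°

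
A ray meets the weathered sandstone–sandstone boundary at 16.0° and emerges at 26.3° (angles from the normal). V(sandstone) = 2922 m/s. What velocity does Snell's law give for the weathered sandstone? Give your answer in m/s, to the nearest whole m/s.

1818 m/s

Snell's law: sin 16.0°/V₁ = sin 26.3°/V₂.
V₁ = V₂·sin 16.0°/sin 26.3° = 2922 × 0.6221 = 1817.79 m/s.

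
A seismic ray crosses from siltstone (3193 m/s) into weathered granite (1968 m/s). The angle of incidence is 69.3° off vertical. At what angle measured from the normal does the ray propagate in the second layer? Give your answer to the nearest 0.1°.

sin θ₁/V₁ = sin θ₂/V₂ ⇒ sin θ₂ = 1968·sin 69.3°/3193 = 1968·0.9354/3193 = 0.5766.
θ₂ = arcsin 0.5766 = 35.21° from the normal.

35.2°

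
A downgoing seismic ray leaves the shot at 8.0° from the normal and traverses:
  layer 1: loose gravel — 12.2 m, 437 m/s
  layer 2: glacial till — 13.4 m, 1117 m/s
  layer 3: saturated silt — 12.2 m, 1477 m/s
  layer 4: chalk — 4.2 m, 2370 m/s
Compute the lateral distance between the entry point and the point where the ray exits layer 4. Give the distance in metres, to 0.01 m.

18.15 m

Apply Snell's law at each interface; in layer i the horizontal offset is hᵢ·tan θᵢ.
Layer 1: θ = 8.00°; offset = 12.2·tan 8.00° = 1.7146 m.
Layer 2: sin θ = 1117·sin 8.0°/437 = 0.3557, θ = 20.84°; offset = 13.4·tan 20.84° = 5.1005 m.
Layer 3: sin θ = 1477·sin 8.0°/437 = 0.4704, θ = 28.06°; offset = 12.2·tan 28.06° = 6.5031 m.
Layer 4: sin θ = 2370·sin 8.0°/437 = 0.7548, θ = 49.01°; offset = 4.2·tan 49.01° = 4.8326 m.
Summing the layer offsets gives 18.1508 m.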